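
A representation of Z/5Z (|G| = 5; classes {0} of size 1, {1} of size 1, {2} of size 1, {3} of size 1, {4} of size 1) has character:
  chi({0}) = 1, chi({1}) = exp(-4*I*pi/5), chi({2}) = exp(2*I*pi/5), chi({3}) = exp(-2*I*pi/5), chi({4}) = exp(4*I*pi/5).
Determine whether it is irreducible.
Irreducible: <chi, chi> = 1.

Derivation: <chi, chi> = (1/|G|) sum_C |C| * |chi(C)|^2 = (1/5)[1*|1|^2 + 1*|exp(-4*I*pi/5)|^2 + 1*|exp(2*I*pi/5)|^2 + 1*|exp(-2*I*pi/5)|^2 + 1*|exp(4*I*pi/5)|^2]
  = (1/5)[(1) + (1) + (1) + (1) + (1)] = 5/5 = 1.
(Exp terms are combined using exp(i*s)*conj(exp(i*t)) = exp(i*(s-t)), and sums of them are collapsed using the identity that for every m > 1 the m distinct m-th roots of unity sum to 0, e.g. 1 + exp(2*I*pi/3) + exp(-2*I*pi/3) = 0.)
A character is irreducible iff <chi, chi> = 1, so this representation is irreducible.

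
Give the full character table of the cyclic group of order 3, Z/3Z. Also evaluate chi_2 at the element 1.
Character table of Z/3Z (irreps indexed chi_0,...,chi_2 with chi_k(m) = zeta_3^(k*m), zeta_3 = exp(2*pi*i/3)):
  irrep \ class  {0} (size 1)  {1} (size 1)    {2} (size 1)  
  chi_0          1             1               1             
  chi_1          1             exp(2*I*pi/3)   exp(-2*I*pi/3)
  chi_2          1             exp(-2*I*pi/3)  exp(2*I*pi/3) 

Spot check: chi_2(1) = zeta_3^(2*1) = zeta_3^2 = exp(-2*I*pi/3).

Proof sketch: Z/3Z is abelian, so all 3 irreducible complex representations are 1-dimensional. They are given by chi_k(m) = zeta_3^(k*m) for k = 0,...,2. Row orthogonality: sum_m chi_k(m) conj(chi_l(m)) = 3 * [k = l].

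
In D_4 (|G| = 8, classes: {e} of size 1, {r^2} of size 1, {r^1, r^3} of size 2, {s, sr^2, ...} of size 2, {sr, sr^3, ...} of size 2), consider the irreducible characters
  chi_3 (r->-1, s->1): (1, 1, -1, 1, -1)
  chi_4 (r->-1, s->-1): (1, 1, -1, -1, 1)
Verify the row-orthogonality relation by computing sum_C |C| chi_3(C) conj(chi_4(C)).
Sum = 0; so <chi_3, chi_4> = 0 (distinct irreducibles are orthogonal).

Explanation: Compute term by term over conjugacy classes (|C| * chi_3(C) * conj(chi_4(C))):
  1*(1)*conj(1) + 1*(1)*conj(1) + 2*(-1)*conj(-1) + 2*(1)*conj(-1) + 2*(-1)*conj(1)
  = (1) + (1) + (2) + (-2) + (-2)
  = 0.
Dividing by |G| = 8 gives 0/8 = 0, matching the row-orthogonality relation <chi_3, chi_4> = [chi_3 = chi_4].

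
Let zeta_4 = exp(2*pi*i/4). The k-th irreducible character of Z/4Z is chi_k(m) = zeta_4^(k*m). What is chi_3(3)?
chi_3(3) = zeta_4^9 = I

Proof sketch: chi_3(3) = zeta_4^(3*3) = zeta_4^9. Since zeta_4^4 = 1, this equals zeta_4^1 = exp(2*pi*i*1/4) = I.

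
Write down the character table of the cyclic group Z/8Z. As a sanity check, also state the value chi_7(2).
Character table of Z/8Z (irreps indexed chi_0,...,chi_7 with chi_k(m) = zeta_8^(k*m), zeta_8 = exp(2*pi*i/8)):
  irrep \ class  {0} (size 1)  {1} (size 1)    {2} (size 1)  {3} (size 1)    {4} (size 1)  {5} (size 1)    {6} (size 1)  {7} (size 1)  
  chi_0          1             1               1             1               1             1               1             1             
  chi_1          1             exp(I*pi/4)     I             exp(3*I*pi/4)   -1            exp(-3*I*pi/4)  -I            exp(-I*pi/4)  
  chi_2          1             I               -1            -I              1             I               -1            -I            
  chi_3          1             exp(3*I*pi/4)   -I            exp(I*pi/4)     -1            exp(-I*pi/4)    I             exp(-3*I*pi/4)
  chi_4          1             -1              1             -1              1             -1              1             -1            
  chi_5          1             exp(-3*I*pi/4)  I             exp(-I*pi/4)    -1            exp(I*pi/4)     -I            exp(3*I*pi/4) 
  chi_6          1             -I              -1            I               1             -I              -1            I             
  chi_7          1             exp(-I*pi/4)    -I            exp(-3*I*pi/4)  -1            exp(3*I*pi/4)   I             exp(I*pi/4)   

Spot check: chi_7(2) = zeta_8^(7*2) = zeta_8^14 = -I.

Justification: Z/8Z is abelian, so all 8 irreducible complex representations are 1-dimensional. They are given by chi_k(m) = zeta_8^(k*m) for k = 0,...,7. Row orthogonality: sum_m chi_k(m) conj(chi_l(m)) = 8 * [k = l].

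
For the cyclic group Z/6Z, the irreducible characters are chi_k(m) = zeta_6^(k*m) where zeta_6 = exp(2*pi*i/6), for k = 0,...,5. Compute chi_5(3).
chi_5(3) = zeta_6^15 = -1

Derivation: chi_5(3) = zeta_6^(5*3) = zeta_6^15. Since zeta_6^6 = 1, this equals zeta_6^3 = exp(2*pi*i*3/6) = -1.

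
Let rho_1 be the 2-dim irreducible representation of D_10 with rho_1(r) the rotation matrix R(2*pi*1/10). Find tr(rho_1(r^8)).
chi_{rho_1}(r^8) = 2*cos(2*pi*1*8/10) = -1/2 + sqrt(5)/2

Details: rho_1(r^8) is rotation by angle 2*pi*1*8/10, whose trace is 2*cos(2*pi*1*8/10) = -1/2 + sqrt(5)/2.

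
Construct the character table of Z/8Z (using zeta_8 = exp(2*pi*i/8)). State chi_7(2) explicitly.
Character table of Z/8Z (irreps indexed chi_0,...,chi_7 with chi_k(m) = zeta_8^(k*m), zeta_8 = exp(2*pi*i/8)):
  irrep \ class  {0} (size 1)  {1} (size 1)    {2} (size 1)  {3} (size 1)    {4} (size 1)  {5} (size 1)    {6} (size 1)  {7} (size 1)  
  chi_0          1             1               1             1               1             1               1             1             
  chi_1          1             exp(I*pi/4)     I             exp(3*I*pi/4)   -1            exp(-3*I*pi/4)  -I            exp(-I*pi/4)  
  chi_2          1             I               -1            -I              1             I               -1            -I            
  chi_3          1             exp(3*I*pi/4)   -I            exp(I*pi/4)     -1            exp(-I*pi/4)    I             exp(-3*I*pi/4)
  chi_4          1             -1              1             -1              1             -1              1             -1            
  chi_5          1             exp(-3*I*pi/4)  I             exp(-I*pi/4)    -1            exp(I*pi/4)     -I            exp(3*I*pi/4) 
  chi_6          1             -I              -1            I               1             -I              -1            I             
  chi_7          1             exp(-I*pi/4)    -I            exp(-3*I*pi/4)  -1            exp(3*I*pi/4)   I             exp(I*pi/4)   

Spot check: chi_7(2) = zeta_8^(7*2) = zeta_8^14 = -I.

Argument: Z/8Z is abelian, so all 8 irreducible complex representations are 1-dimensional. They are given by chi_k(m) = zeta_8^(k*m) for k = 0,...,7. Row orthogonality: sum_m chi_k(m) conj(chi_l(m)) = 8 * [k = l].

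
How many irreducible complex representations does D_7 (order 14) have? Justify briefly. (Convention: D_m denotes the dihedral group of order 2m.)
5

Details: The number of irreducible complex representations of a finite group equals its number of conjugacy classes. D_7 has 5 conjugacy classes ((n+3)/2 for n odd), so D_7 (order 14) has exactly 5 irreducible complex representations.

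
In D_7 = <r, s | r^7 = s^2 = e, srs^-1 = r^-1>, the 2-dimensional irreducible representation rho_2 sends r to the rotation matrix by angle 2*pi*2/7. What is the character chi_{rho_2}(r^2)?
chi_{rho_2}(r^2) = 2*cos(2*pi*2*2/7) = -2*cos(pi/7)

Explanation: rho_2(r^2) is rotation by angle 2*pi*2*2/7, whose trace is 2*cos(2*pi*2*2/7) = -2*cos(pi/7).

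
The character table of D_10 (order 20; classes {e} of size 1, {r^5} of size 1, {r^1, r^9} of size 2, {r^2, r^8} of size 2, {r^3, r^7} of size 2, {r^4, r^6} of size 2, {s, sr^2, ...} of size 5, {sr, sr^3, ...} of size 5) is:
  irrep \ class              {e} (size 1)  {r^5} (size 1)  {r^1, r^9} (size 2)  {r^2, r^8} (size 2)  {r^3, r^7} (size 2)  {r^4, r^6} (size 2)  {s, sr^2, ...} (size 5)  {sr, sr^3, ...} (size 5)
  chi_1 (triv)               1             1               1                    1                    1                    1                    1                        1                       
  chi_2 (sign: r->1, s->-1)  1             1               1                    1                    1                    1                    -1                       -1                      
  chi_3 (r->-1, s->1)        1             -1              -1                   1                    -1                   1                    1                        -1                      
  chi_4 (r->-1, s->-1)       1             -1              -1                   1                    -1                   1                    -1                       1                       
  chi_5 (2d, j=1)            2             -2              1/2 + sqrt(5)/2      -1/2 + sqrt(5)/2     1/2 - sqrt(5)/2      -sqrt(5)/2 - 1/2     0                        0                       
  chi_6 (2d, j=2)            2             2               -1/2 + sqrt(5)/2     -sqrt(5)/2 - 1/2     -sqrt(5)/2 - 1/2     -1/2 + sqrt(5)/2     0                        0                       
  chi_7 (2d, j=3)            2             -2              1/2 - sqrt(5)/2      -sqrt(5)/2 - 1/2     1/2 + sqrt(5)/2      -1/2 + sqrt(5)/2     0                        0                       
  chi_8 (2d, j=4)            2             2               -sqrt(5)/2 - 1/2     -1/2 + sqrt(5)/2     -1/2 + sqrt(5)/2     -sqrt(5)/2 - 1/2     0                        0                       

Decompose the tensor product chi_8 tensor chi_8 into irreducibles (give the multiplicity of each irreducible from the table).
chi_8 tensor chi_8 = chi_1 + chi_2 + chi_6 (all other irreducibles have multiplicity 0).

Argument: The character of a tensor product is the pointwise product (chi_8 * chi_8)(C) = chi_8(C) * chi_8(C):
  {e}: (2)*(2), {r^5}: (2)*(2), {r^1, r^9}: (-sqrt(5)/2 - 1/2)*(-sqrt(5)/2 - 1/2), {r^2, r^8}: (-1/2 + sqrt(5)/2)*(-1/2 + sqrt(5)/2), {r^3, r^7}: (-1/2 + sqrt(5)/2)*(-1/2 + sqrt(5)/2), {r^4, r^6}: (-sqrt(5)/2 - 1/2)*(-sqrt(5)/2 - 1/2), {s, sr^2, ...}: (0)*(0), {sr, sr^3, ...}: (0)*(0)
so (chi_8 * chi_8) takes values
  {e} -> 4, {r^5} -> 4, {r^1, r^9} -> sqrt(5)/2 + 3/2, {r^2, r^8} -> 3/2 - sqrt(5)/2, {r^3, r^7} -> 3/2 - sqrt(5)/2, {r^4, r^6} -> sqrt(5)/2 + 3/2, {s, sr^2, ...} -> 0, {sr, sr^3, ...} -> 0.
Now take the inner product of this character with each irreducible chi from the table, <chi_8*chi_8, chi> = (1/20) sum_C |C| (chi_8*chi_8)(C) conj(chi(C)):
  <chi_8*chi_8, chi_1> = (1/20)[1*(4)*conj(1) + 1*(4)*conj(1) + 2*(sqrt(5)/2 + 3/2)*conj(1) + 2*(3/2 - sqrt(5)/2)*conj(1) + 2*(3/2 - sqrt(5)/2)*conj(1) + 2*(sqrt(5)/2 + 3/2)*conj(1) + 5*(0)*conj(1) + 5*(0)*conj(1)]
      = (1/20)[(4) + (4) + (sqrt(5) + 3) + (3 - sqrt(5)) + (3 - sqrt(5)) + (sqrt(5) + 3) + (0) + (0)] = 20/20 = 1
  <chi_8*chi_8, chi_2> = (1/20)[1*(4)*conj(1) + 1*(4)*conj(1) + 2*(sqrt(5)/2 + 3/2)*conj(1) + 2*(3/2 - sqrt(5)/2)*conj(1) + 2*(3/2 - sqrt(5)/2)*conj(1) + 2*(sqrt(5)/2 + 3/2)*conj(1) + 5*(0)*conj(-1) + 5*(0)*conj(-1)]
      = (1/20)[(4) + (4) + (sqrt(5) + 3) + (3 - sqrt(5)) + (3 - sqrt(5)) + (sqrt(5) + 3) + (0) + (0)] = 20/20 = 1
  <chi_8*chi_8, chi_3> = (1/20)[1*(4)*conj(1) + 1*(4)*conj(-1) + 2*(sqrt(5)/2 + 3/2)*conj(-1) + 2*(3/2 - sqrt(5)/2)*conj(1) + 2*(3/2 - sqrt(5)/2)*conj(-1) + 2*(sqrt(5)/2 + 3/2)*conj(1) + 5*(0)*conj(1) + 5*(0)*conj(-1)]
      = (1/20)[(4) + (-4) + (-3 - sqrt(5)) + (3 - sqrt(5)) + (-3 + sqrt(5)) + (sqrt(5) + 3) + (0) + (0)] = 0/20 = 0
  <chi_8*chi_8, chi_4> = (1/20)[1*(4)*conj(1) + 1*(4)*conj(-1) + 2*(sqrt(5)/2 + 3/2)*conj(-1) + 2*(3/2 - sqrt(5)/2)*conj(1) + 2*(3/2 - sqrt(5)/2)*conj(-1) + 2*(sqrt(5)/2 + 3/2)*conj(1) + 5*(0)*conj(-1) + 5*(0)*conj(1)]
      = (1/20)[(4) + (-4) + (-3 - sqrt(5)) + (3 - sqrt(5)) + (-3 + sqrt(5)) + (sqrt(5) + 3) + (0) + (0)] = 0/20 = 0
  <chi_8*chi_8, chi_5> = (1/20)[1*(4)*conj(2) + 1*(4)*conj(-2) + 2*(sqrt(5)/2 + 3/2)*conj(1/2 + sqrt(5)/2) + 2*(3/2 - sqrt(5)/2)*conj(-1/2 + sqrt(5)/2) + 2*(3/2 - sqrt(5)/2)*conj(1/2 - sqrt(5)/2) + 2*(sqrt(5)/2 + 3/2)*conj(-sqrt(5)/2 - 1/2) + 5*(0)*conj(0) + 5*(0)*conj(0)]
      = (1/20)[(8) + (-8) + (4 + 2*sqrt(5)) + (-4 + 2*sqrt(5)) + (4 - 2*sqrt(5)) + (-2*sqrt(5) - 4) + (0) + (0)] = 0/20 = 0
  <chi_8*chi_8, chi_6> = (1/20)[1*(4)*conj(2) + 1*(4)*conj(2) + 2*(sqrt(5)/2 + 3/2)*conj(-1/2 + sqrt(5)/2) + 2*(3/2 - sqrt(5)/2)*conj(-sqrt(5)/2 - 1/2) + 2*(3/2 - sqrt(5)/2)*conj(-sqrt(5)/2 - 1/2) + 2*(sqrt(5)/2 + 3/2)*conj(-1/2 + sqrt(5)/2) + 5*(0)*conj(0) + 5*(0)*conj(0)]
      = (1/20)[(8) + (8) + (1 + sqrt(5)) + (1 - sqrt(5)) + (1 - sqrt(5)) + (1 + sqrt(5)) + (0) + (0)] = 20/20 = 1
  <chi_8*chi_8, chi_7> = (1/20)[1*(4)*conj(2) + 1*(4)*conj(-2) + 2*(sqrt(5)/2 + 3/2)*conj(1/2 - sqrt(5)/2) + 2*(3/2 - sqrt(5)/2)*conj(-sqrt(5)/2 - 1/2) + 2*(3/2 - sqrt(5)/2)*conj(1/2 + sqrt(5)/2) + 2*(sqrt(5)/2 + 3/2)*conj(-1/2 + sqrt(5)/2) + 5*(0)*conj(0) + 5*(0)*conj(0)]
      = (1/20)[(8) + (-8) + (-sqrt(5) - 1) + (1 - sqrt(5)) + (-1 + sqrt(5)) + (1 + sqrt(5)) + (0) + (0)] = 0/20 = 0
  <chi_8*chi_8, chi_8> = (1/20)[1*(4)*conj(2) + 1*(4)*conj(2) + 2*(sqrt(5)/2 + 3/2)*conj(-sqrt(5)/2 - 1/2) + 2*(3/2 - sqrt(5)/2)*conj(-1/2 + sqrt(5)/2) + 2*(3/2 - sqrt(5)/2)*conj(-1/2 + sqrt(5)/2) + 2*(sqrt(5)/2 + 3/2)*conj(-sqrt(5)/2 - 1/2) + 5*(0)*conj(0) + 5*(0)*conj(0)]
      = (1/20)[(8) + (8) + (-2*sqrt(5) - 4) + (-4 + 2*sqrt(5)) + (-4 + 2*sqrt(5)) + (-2*sqrt(5) - 4) + (0) + (0)] = 0/20 = 0
Hence the multiplicities are chi_1: 1, chi_2: 1, chi_6: 1. Dimension check: dim(chi_8)*dim(chi_8) = 2*2 = 4 and sum (mult * dim) = 1*1 + 1*1 + 1*2 = 4.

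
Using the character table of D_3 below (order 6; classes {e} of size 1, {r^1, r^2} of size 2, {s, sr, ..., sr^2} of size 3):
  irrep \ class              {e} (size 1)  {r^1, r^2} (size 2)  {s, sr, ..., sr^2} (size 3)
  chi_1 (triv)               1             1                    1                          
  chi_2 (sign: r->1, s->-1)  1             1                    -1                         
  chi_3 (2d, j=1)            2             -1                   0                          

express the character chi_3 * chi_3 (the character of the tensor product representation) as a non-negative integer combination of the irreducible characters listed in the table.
chi_3 tensor chi_3 = chi_1 + chi_2 + chi_3 (all other irreducibles have multiplicity 0).

Details: The character of a tensor product is the pointwise product (chi_3 * chi_3)(C) = chi_3(C) * chi_3(C):
  {e}: (2)*(2), {r^1, r^2}: (-1)*(-1), {s, sr, ..., sr^2}: (0)*(0)
so (chi_3 * chi_3) takes values
  {e} -> 4, {r^1, r^2} -> 1, {s, sr, ..., sr^2} -> 0.
Now take the inner product of this character with each irreducible chi from the table, <chi_3*chi_3, chi> = (1/6) sum_C |C| (chi_3*chi_3)(C) conj(chi(C)):
  <chi_3*chi_3, chi_1> = (1/6)[1*(4)*conj(1) + 2*(1)*conj(1) + 3*(0)*conj(1)]
      = (1/6)[(4) + (2) + (0)] = 6/6 = 1
  <chi_3*chi_3, chi_2> = (1/6)[1*(4)*conj(1) + 2*(1)*conj(1) + 3*(0)*conj(-1)]
      = (1/6)[(4) + (2) + (0)] = 6/6 = 1
  <chi_3*chi_3, chi_3> = (1/6)[1*(4)*conj(2) + 2*(1)*conj(-1) + 3*(0)*conj(0)]
      = (1/6)[(8) + (-2) + (0)] = 6/6 = 1
Hence the multiplicities are chi_1: 1, chi_2: 1, chi_3: 1. Dimension check: dim(chi_3)*dim(chi_3) = 2*2 = 4 and sum (mult * dim) = 1*1 + 1*1 + 1*2 = 4.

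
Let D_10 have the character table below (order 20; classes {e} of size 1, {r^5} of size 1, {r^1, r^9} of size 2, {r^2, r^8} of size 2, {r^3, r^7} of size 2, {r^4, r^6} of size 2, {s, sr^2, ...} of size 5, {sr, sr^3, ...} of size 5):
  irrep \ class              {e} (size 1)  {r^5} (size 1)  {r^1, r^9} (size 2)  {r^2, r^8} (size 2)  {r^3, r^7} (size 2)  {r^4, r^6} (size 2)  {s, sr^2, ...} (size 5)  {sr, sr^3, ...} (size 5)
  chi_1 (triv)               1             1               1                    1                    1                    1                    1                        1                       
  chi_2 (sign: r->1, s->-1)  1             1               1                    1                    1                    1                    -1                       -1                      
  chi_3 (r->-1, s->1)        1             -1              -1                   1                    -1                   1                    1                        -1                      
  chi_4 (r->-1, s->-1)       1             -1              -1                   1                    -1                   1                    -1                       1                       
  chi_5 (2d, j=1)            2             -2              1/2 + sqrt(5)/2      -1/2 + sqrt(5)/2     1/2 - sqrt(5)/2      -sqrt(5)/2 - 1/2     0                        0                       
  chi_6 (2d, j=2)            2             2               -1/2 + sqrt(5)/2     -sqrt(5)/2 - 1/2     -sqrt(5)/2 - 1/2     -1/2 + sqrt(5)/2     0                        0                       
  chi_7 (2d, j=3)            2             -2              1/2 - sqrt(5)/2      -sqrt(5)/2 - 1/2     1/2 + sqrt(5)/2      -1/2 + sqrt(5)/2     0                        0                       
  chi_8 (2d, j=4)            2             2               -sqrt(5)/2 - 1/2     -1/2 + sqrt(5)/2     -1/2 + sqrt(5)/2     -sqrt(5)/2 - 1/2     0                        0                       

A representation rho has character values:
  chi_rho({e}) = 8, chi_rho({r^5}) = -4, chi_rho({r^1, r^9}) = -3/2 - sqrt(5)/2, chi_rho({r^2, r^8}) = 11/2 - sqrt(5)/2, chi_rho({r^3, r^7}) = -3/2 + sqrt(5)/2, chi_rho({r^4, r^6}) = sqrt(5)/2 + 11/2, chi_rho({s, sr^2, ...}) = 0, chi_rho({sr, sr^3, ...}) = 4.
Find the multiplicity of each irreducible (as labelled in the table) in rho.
Multiplicities: chi_1: 2, chi_2: 0, chi_3: 1, chi_4: 3, chi_5: 0, chi_6: 0, chi_7: 1, chi_8: 0.

Why: Use <chi_rho, chi> = (1/|G|) sum_C |C| * chi_rho(C) * conj(chi(C)) with |G| = 20 for each irreducible chi in the table:
  <chi_rho, chi_1> = (1/20)[1*(8)*conj(1) + 1*(-4)*conj(1) + 2*(-3/2 - sqrt(5)/2)*conj(1) + 2*(11/2 - sqrt(5)/2)*conj(1) + 2*(-3/2 + sqrt(5)/2)*conj(1) + 2*(sqrt(5)/2 + 11/2)*conj(1) + 5*(0)*conj(1) + 5*(4)*conj(1)]
      = (1/20)[(8) + (-4) + (-3 - sqrt(5)) + (11 - sqrt(5)) + (-3 + sqrt(5)) + (sqrt(5) + 11) + (0) + (20)] = 40/20 = 2
  <chi_rho, chi_2> = (1/20)[1*(8)*conj(1) + 1*(-4)*conj(1) + 2*(-3/2 - sqrt(5)/2)*conj(1) + 2*(11/2 - sqrt(5)/2)*conj(1) + 2*(-3/2 + sqrt(5)/2)*conj(1) + 2*(sqrt(5)/2 + 11/2)*conj(1) + 5*(0)*conj(-1) + 5*(4)*conj(-1)]
      = (1/20)[(8) + (-4) + (-3 - sqrt(5)) + (11 - sqrt(5)) + (-3 + sqrt(5)) + (sqrt(5) + 11) + (0) + (-20)] = 0/20 = 0
  <chi_rho, chi_3> = (1/20)[1*(8)*conj(1) + 1*(-4)*conj(-1) + 2*(-3/2 - sqrt(5)/2)*conj(-1) + 2*(11/2 - sqrt(5)/2)*conj(1) + 2*(-3/2 + sqrt(5)/2)*conj(-1) + 2*(sqrt(5)/2 + 11/2)*conj(1) + 5*(0)*conj(1) + 5*(4)*conj(-1)]
      = (1/20)[(8) + (4) + (sqrt(5) + 3) + (11 - sqrt(5)) + (3 - sqrt(5)) + (sqrt(5) + 11) + (0) + (-20)] = 20/20 = 1
  <chi_rho, chi_4> = (1/20)[1*(8)*conj(1) + 1*(-4)*conj(-1) + 2*(-3/2 - sqrt(5)/2)*conj(-1) + 2*(11/2 - sqrt(5)/2)*conj(1) + 2*(-3/2 + sqrt(5)/2)*conj(-1) + 2*(sqrt(5)/2 + 11/2)*conj(1) + 5*(0)*conj(-1) + 5*(4)*conj(1)]
      = (1/20)[(8) + (4) + (sqrt(5) + 3) + (11 - sqrt(5)) + (3 - sqrt(5)) + (sqrt(5) + 11) + (0) + (20)] = 60/20 = 3
  <chi_rho, chi_5> = (1/20)[1*(8)*conj(2) + 1*(-4)*conj(-2) + 2*(-3/2 - sqrt(5)/2)*conj(1/2 + sqrt(5)/2) + 2*(11/2 - sqrt(5)/2)*conj(-1/2 + sqrt(5)/2) + 2*(-3/2 + sqrt(5)/2)*conj(1/2 - sqrt(5)/2) + 2*(sqrt(5)/2 + 11/2)*conj(-sqrt(5)/2 - 1/2) + 5*(0)*conj(0) + 5*(4)*conj(0)]
      = (1/20)[(16) + (8) + (-2*sqrt(5) - 4) + (-8 + 6*sqrt(5)) + (-4 + 2*sqrt(5)) + (-6*sqrt(5) - 8) + (0) + (0)] = 0/20 = 0
  <chi_rho, chi_6> = (1/20)[1*(8)*conj(2) + 1*(-4)*conj(2) + 2*(-3/2 - sqrt(5)/2)*conj(-1/2 + sqrt(5)/2) + 2*(11/2 - sqrt(5)/2)*conj(-sqrt(5)/2 - 1/2) + 2*(-3/2 + sqrt(5)/2)*conj(-sqrt(5)/2 - 1/2) + 2*(sqrt(5)/2 + 11/2)*conj(-1/2 + sqrt(5)/2) + 5*(0)*conj(0) + 5*(4)*conj(0)]
      = (1/20)[(16) + (-8) + (-sqrt(5) - 1) + (-5*sqrt(5) - 3) + (-1 + sqrt(5)) + (-3 + 5*sqrt(5)) + (0) + (0)] = 0/20 = 0
  <chi_rho, chi_7> = (1/20)[1*(8)*conj(2) + 1*(-4)*conj(-2) + 2*(-3/2 - sqrt(5)/2)*conj(1/2 - sqrt(5)/2) + 2*(11/2 - sqrt(5)/2)*conj(-sqrt(5)/2 - 1/2) + 2*(-3/2 + sqrt(5)/2)*conj(1/2 + sqrt(5)/2) + 2*(sqrt(5)/2 + 11/2)*conj(-1/2 + sqrt(5)/2) + 5*(0)*conj(0) + 5*(4)*conj(0)]
      = (1/20)[(16) + (8) + (1 + sqrt(5)) + (-5*sqrt(5) - 3) + (1 - sqrt(5)) + (-3 + 5*sqrt(5)) + (0) + (0)] = 20/20 = 1
  <chi_rho, chi_8> = (1/20)[1*(8)*conj(2) + 1*(-4)*conj(2) + 2*(-3/2 - sqrt(5)/2)*conj(-sqrt(5)/2 - 1/2) + 2*(11/2 - sqrt(5)/2)*conj(-1/2 + sqrt(5)/2) + 2*(-3/2 + sqrt(5)/2)*conj(-1/2 + sqrt(5)/2) + 2*(sqrt(5)/2 + 11/2)*conj(-sqrt(5)/2 - 1/2) + 5*(0)*conj(0) + 5*(4)*conj(0)]
      = (1/20)[(16) + (-8) + (4 + 2*sqrt(5)) + (-8 + 6*sqrt(5)) + (4 - 2*sqrt(5)) + (-6*sqrt(5) - 8) + (0) + (0)] = 0/20 = 0
Dimension check: dim(rho) = sum (mult * dim) = 2*1 + 0*1 + 1*1 + 3*1 + 0*2 + 0*2 + 1*2 + 0*2 = 8 = chi_rho(e) = 8.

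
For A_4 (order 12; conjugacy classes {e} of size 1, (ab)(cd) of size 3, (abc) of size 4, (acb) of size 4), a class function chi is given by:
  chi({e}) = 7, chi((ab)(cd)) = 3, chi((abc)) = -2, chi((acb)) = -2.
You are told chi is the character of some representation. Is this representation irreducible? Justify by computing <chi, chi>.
Not irreducible (reducible): <chi, chi> = 9 > 1.

Solution. <chi, chi> = (1/|G|) sum_C |C| * |chi(C)|^2 = (1/12)[1*|7|^2 + 3*|3|^2 + 4*|-2|^2 + 4*|-2|^2]
  = (1/12)[(49) + (27) + (16) + (16)] = 108/12 = 9.
(Exp terms are combined using exp(i*s)*conj(exp(i*t)) = exp(i*(s-t)), and sums of them are collapsed using the identity that for every m > 1 the m distinct m-th roots of unity sum to 0, e.g. 1 + exp(2*I*pi/3) + exp(-2*I*pi/3) = 0.)
A character is irreducible iff <chi, chi> = 1, so this representation is reducible.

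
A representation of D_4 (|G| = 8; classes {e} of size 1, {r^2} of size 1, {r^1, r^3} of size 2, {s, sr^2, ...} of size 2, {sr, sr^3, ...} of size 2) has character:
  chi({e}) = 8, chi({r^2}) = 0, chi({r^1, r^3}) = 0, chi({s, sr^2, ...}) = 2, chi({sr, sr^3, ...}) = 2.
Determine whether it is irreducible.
Not irreducible (reducible): <chi, chi> = 10 > 1.

Argument: <chi, chi> = (1/|G|) sum_C |C| * |chi(C)|^2 = (1/8)[1*|8|^2 + 1*|0|^2 + 2*|0|^2 + 2*|2|^2 + 2*|2|^2]
  = (1/8)[(64) + (0) + (0) + (8) + (8)] = 80/8 = 10.
A character is irreducible iff <chi, chi> = 1, so this representation is reducible.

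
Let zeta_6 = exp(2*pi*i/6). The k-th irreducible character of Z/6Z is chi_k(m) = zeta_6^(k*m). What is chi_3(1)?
chi_3(1) = zeta_6^3 = -1

Proof sketch: chi_3(1) = zeta_6^(3*1) = zeta_6^3. Since zeta_6^6 = 1, this equals zeta_6^3 = exp(2*pi*i*3/6) = -1.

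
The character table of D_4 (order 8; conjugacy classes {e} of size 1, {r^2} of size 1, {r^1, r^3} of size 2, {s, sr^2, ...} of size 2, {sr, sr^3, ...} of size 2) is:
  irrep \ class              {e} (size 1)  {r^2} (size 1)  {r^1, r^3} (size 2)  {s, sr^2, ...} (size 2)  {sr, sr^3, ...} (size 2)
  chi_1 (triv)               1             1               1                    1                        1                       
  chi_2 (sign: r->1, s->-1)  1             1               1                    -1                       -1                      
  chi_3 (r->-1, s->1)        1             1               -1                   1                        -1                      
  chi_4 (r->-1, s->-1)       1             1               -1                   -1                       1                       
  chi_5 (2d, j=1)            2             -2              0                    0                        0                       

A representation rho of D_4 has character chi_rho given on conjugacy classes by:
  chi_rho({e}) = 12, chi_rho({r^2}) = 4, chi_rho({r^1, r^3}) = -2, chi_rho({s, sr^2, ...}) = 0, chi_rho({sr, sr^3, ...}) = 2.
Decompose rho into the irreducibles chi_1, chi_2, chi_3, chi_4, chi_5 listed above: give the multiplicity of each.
Multiplicities: chi_1: 2, chi_2: 1, chi_3: 2, chi_4: 3, chi_5: 2.

Solution. Use <chi_rho, chi> = (1/|G|) sum_C |C| * chi_rho(C) * conj(chi(C)) with |G| = 8 for each irreducible chi in the table:
  <chi_rho, chi_1> = (1/8)[1*(12)*conj(1) + 1*(4)*conj(1) + 2*(-2)*conj(1) + 2*(0)*conj(1) + 2*(2)*conj(1)]
      = (1/8)[(12) + (4) + (-4) + (0) + (4)] = 16/8 = 2
  <chi_rho, chi_2> = (1/8)[1*(12)*conj(1) + 1*(4)*conj(1) + 2*(-2)*conj(1) + 2*(0)*conj(-1) + 2*(2)*conj(-1)]
      = (1/8)[(12) + (4) + (-4) + (0) + (-4)] = 8/8 = 1
  <chi_rho, chi_3> = (1/8)[1*(12)*conj(1) + 1*(4)*conj(1) + 2*(-2)*conj(-1) + 2*(0)*conj(1) + 2*(2)*conj(-1)]
      = (1/8)[(12) + (4) + (4) + (0) + (-4)] = 16/8 = 2
  <chi_rho, chi_4> = (1/8)[1*(12)*conj(1) + 1*(4)*conj(1) + 2*(-2)*conj(-1) + 2*(0)*conj(-1) + 2*(2)*conj(1)]
      = (1/8)[(12) + (4) + (4) + (0) + (4)] = 24/8 = 3
  <chi_rho, chi_5> = (1/8)[1*(12)*conj(2) + 1*(4)*conj(-2) + 2*(-2)*conj(0) + 2*(0)*conj(0) + 2*(2)*conj(0)]
      = (1/8)[(24) + (-8) + (0) + (0) + (0)] = 16/8 = 2
Dimension check: dim(rho) = sum (mult * dim) = 2*1 + 1*1 + 2*1 + 3*1 + 2*2 = 12 = chi_rho(e) = 12.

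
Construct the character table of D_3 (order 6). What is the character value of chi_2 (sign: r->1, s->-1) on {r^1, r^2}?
Conjugacy classes: {e} of size 1, {r^1, r^2} of size 2, {s, sr, ..., sr^2} of size 3.
Character table:
  irrep \ class              {e} (size 1)  {r^1, r^2} (size 2)  {s, sr, ..., sr^2} (size 3)
  chi_1 (triv)               1             1                    1                          
  chi_2 (sign: r->1, s->-1)  1             1                    -1                         
  chi_3 (2d, j=1)            2             -1                   0                          

Spot check: chi_2 (sign: r->1, s->-1) on {r^1, r^2} = 1.

Explanation: D_3 has order 2*3 = 6 with 3 conjugacy classes, hence 3 irreducibles. Sum of squared dims 1 + 1 + 4 = 6 = |G|. Linear characters come from the abelianisation; the 2-dimensional irreps have character r^k -> 2*cos(2*pi*j*k/3), reflections -> 0.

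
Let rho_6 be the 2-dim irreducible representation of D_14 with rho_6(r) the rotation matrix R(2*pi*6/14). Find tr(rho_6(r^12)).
chi_{rho_6}(r^12) = 2*cos(2*pi*6*12/14) = 2*cos(72*pi/7)

Solution. rho_6(r^12) is rotation by angle 2*pi*6*12/14, whose trace is 2*cos(2*pi*6*12/14) = 2*cos(72*pi/7).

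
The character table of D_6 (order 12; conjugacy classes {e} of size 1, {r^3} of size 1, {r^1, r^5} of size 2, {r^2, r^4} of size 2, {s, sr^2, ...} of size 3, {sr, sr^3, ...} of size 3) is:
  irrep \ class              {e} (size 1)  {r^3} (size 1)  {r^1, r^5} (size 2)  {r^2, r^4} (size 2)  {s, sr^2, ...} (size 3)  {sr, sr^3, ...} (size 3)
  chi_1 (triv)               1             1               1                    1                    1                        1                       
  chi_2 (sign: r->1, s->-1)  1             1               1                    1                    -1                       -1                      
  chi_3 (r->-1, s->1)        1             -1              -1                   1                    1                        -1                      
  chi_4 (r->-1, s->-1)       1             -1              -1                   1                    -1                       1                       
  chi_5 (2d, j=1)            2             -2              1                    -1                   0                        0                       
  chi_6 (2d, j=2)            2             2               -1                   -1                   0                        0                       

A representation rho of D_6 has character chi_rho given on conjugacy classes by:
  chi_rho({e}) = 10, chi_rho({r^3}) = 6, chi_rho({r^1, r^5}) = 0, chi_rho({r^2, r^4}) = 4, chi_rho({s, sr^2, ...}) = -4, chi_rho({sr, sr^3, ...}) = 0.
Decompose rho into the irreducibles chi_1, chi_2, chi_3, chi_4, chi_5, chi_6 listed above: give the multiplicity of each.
Multiplicities: chi_1: 1, chi_2: 3, chi_3: 0, chi_4: 2, chi_5: 0, chi_6: 2.

Argument: Use <chi_rho, chi> = (1/|G|) sum_C |C| * chi_rho(C) * conj(chi(C)) with |G| = 12 for each irreducible chi in the table:
  <chi_rho, chi_1> = (1/12)[1*(10)*conj(1) + 1*(6)*conj(1) + 2*(0)*conj(1) + 2*(4)*conj(1) + 3*(-4)*conj(1) + 3*(0)*conj(1)]
      = (1/12)[(10) + (6) + (0) + (8) + (-12) + (0)] = 12/12 = 1
  <chi_rho, chi_2> = (1/12)[1*(10)*conj(1) + 1*(6)*conj(1) + 2*(0)*conj(1) + 2*(4)*conj(1) + 3*(-4)*conj(-1) + 3*(0)*conj(-1)]
      = (1/12)[(10) + (6) + (0) + (8) + (12) + (0)] = 36/12 = 3
  <chi_rho, chi_3> = (1/12)[1*(10)*conj(1) + 1*(6)*conj(-1) + 2*(0)*conj(-1) + 2*(4)*conj(1) + 3*(-4)*conj(1) + 3*(0)*conj(-1)]
      = (1/12)[(10) + (-6) + (0) + (8) + (-12) + (0)] = 0/12 = 0
  <chi_rho, chi_4> = (1/12)[1*(10)*conj(1) + 1*(6)*conj(-1) + 2*(0)*conj(-1) + 2*(4)*conj(1) + 3*(-4)*conj(-1) + 3*(0)*conj(1)]
      = (1/12)[(10) + (-6) + (0) + (8) + (12) + (0)] = 24/12 = 2
  <chi_rho, chi_5> = (1/12)[1*(10)*conj(2) + 1*(6)*conj(-2) + 2*(0)*conj(1) + 2*(4)*conj(-1) + 3*(-4)*conj(0) + 3*(0)*conj(0)]
      = (1/12)[(20) + (-12) + (0) + (-8) + (0) + (0)] = 0/12 = 0
  <chi_rho, chi_6> = (1/12)[1*(10)*conj(2) + 1*(6)*conj(2) + 2*(0)*conj(-1) + 2*(4)*conj(-1) + 3*(-4)*conj(0) + 3*(0)*conj(0)]
      = (1/12)[(20) + (12) + (0) + (-8) + (0) + (0)] = 24/12 = 2
Dimension check: dim(rho) = sum (mult * dim) = 1*1 + 3*1 + 0*1 + 2*1 + 0*2 + 2*2 = 10 = chi_rho(e) = 10.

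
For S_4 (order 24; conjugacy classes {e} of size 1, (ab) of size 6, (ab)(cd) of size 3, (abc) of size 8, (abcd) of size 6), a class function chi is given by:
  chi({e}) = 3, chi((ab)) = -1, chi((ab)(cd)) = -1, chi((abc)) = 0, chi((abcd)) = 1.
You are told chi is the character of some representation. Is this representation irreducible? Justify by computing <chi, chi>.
Irreducible: <chi, chi> = 1.

Details: <chi, chi> = (1/|G|) sum_C |C| * |chi(C)|^2 = (1/24)[1*|3|^2 + 6*|-1|^2 + 3*|-1|^2 + 8*|0|^2 + 6*|1|^2]
  = (1/24)[(9) + (6) + (3) + (0) + (6)] = 24/24 = 1.
A character is irreducible iff <chi, chi> = 1, so this representation is irreducible.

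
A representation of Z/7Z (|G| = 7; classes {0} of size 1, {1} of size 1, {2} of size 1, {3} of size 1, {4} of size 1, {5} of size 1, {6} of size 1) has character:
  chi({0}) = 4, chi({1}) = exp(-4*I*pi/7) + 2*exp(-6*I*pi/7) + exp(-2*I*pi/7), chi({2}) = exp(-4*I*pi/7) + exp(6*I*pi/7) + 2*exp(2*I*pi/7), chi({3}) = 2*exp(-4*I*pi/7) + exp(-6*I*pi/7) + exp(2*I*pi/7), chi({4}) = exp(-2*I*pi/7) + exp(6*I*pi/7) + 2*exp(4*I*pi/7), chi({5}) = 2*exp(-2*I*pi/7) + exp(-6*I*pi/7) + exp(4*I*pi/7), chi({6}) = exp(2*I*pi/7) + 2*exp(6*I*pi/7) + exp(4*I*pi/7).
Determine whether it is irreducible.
Not irreducible (reducible): <chi, chi> = 6 > 1.

Why: <chi, chi> = (1/|G|) sum_C |C| * |chi(C)|^2 = (1/7)[1*|4|^2 + 1*|exp(-4*I*pi/7) + 2*exp(-6*I*pi/7) + exp(-2*I*pi/7)|^2 + 1*|exp(-4*I*pi/7) + exp(6*I*pi/7) + 2*exp(2*I*pi/7)|^2 + 1*|2*exp(-4*I*pi/7) + exp(-6*I*pi/7) + exp(2*I*pi/7)|^2 + 1*|exp(-2*I*pi/7) + exp(6*I*pi/7) + 2*exp(4*I*pi/7)|^2 + 1*|2*exp(-2*I*pi/7) + exp(-6*I*pi/7) + exp(4*I*pi/7)|^2 + 1*|exp(2*I*pi/7) + 2*exp(6*I*pi/7) + exp(4*I*pi/7)|^2]
  = (1/7)[(16) + (6 + 3*exp(-2*I*pi/7) + 2*exp(-4*I*pi/7) + 2*exp(4*I*pi/7) + 3*exp(2*I*pi/7)) + (6 + 3*exp(-4*I*pi/7) + 2*exp(-6*I*pi/7) + 2*exp(6*I*pi/7) + 3*exp(4*I*pi/7)) + (6 + 2*exp(-2*I*pi/7) + 3*exp(-6*I*pi/7) + 3*exp(6*I*pi/7) + 2*exp(2*I*pi/7)) + (6 + 2*exp(-2*I*pi/7) + 3*exp(-6*I*pi/7) + 3*exp(6*I*pi/7) + 2*exp(2*I*pi/7)) + (6 + 3*exp(-4*I*pi/7) + 2*exp(-6*I*pi/7) + 2*exp(6*I*pi/7) + 3*exp(4*I*pi/7)) + (6 + 3*exp(-2*I*pi/7) + 2*exp(-4*I*pi/7) + 2*exp(4*I*pi/7) + 3*exp(2*I*pi/7))] = 42/7 = 6.
(Exp terms are combined using exp(i*s)*conj(exp(i*t)) = exp(i*(s-t)), and sums of them are collapsed using the identity that for every m > 1 the m distinct m-th roots of unity sum to 0, e.g. 1 + exp(2*I*pi/3) + exp(-2*I*pi/3) = 0.)
A character is irreducible iff <chi, chi> = 1, so this representation is reducible.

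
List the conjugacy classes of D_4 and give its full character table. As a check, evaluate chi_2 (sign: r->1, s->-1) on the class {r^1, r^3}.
Conjugacy classes: {e} of size 1, {r^2} of size 1, {r^1, r^3} of size 2, {s, sr^2, ...} of size 2, {sr, sr^3, ...} of size 2.
Character table:
  irrep \ class              {e} (size 1)  {r^2} (size 1)  {r^1, r^3} (size 2)  {s, sr^2, ...} (size 2)  {sr, sr^3, ...} (size 2)
  chi_1 (triv)               1             1               1                    1                        1                       
  chi_2 (sign: r->1, s->-1)  1             1               1                    -1                       -1                      
  chi_3 (r->-1, s->1)        1             1               -1                   1                        -1                      
  chi_4 (r->-1, s->-1)       1             1               -1                   -1                       1                       
  chi_5 (2d, j=1)            2             -2              0                    0                        0                       

Spot check: chi_2 (sign: r->1, s->-1) on {r^1, r^3} = 1.

Derivation: D_4 has order 2*4 = 8 with 5 conjugacy classes, hence 5 irreducibles. Sum of squared dims 1 + 1 + 1 + 1 + 4 = 8 = |G|. Linear characters come from the abelianisation; the 2-dimensional irreps have character r^k -> 2*cos(2*pi*j*k/4), reflections -> 0.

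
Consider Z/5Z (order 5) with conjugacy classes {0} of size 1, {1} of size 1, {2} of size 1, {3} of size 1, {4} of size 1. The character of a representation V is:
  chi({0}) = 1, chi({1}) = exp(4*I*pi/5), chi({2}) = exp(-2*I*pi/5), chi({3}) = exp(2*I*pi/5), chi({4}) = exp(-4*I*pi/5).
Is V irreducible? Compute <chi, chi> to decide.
Irreducible: <chi, chi> = 1.

Why: <chi, chi> = (1/|G|) sum_C |C| * |chi(C)|^2 = (1/5)[1*|1|^2 + 1*|exp(4*I*pi/5)|^2 + 1*|exp(-2*I*pi/5)|^2 + 1*|exp(2*I*pi/5)|^2 + 1*|exp(-4*I*pi/5)|^2]
  = (1/5)[(1) + (1) + (1) + (1) + (1)] = 5/5 = 1.
(Exp terms are combined using exp(i*s)*conj(exp(i*t)) = exp(i*(s-t)), and sums of them are collapsed using the identity that for every m > 1 the m distinct m-th roots of unity sum to 0, e.g. 1 + exp(2*I*pi/3) + exp(-2*I*pi/3) = 0.)
A character is irreducible iff <chi, chi> = 1, so this representation is irreducible.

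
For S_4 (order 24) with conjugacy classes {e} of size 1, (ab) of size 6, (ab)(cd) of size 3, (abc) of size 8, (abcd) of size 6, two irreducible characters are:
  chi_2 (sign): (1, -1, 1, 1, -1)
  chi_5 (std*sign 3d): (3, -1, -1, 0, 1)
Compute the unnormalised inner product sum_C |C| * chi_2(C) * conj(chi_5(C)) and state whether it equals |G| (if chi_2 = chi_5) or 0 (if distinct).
Sum = 0; so <chi_2, chi_5> = 0 (distinct irreducibles are orthogonal).

Details: Compute term by term over conjugacy classes (|C| * chi_2(C) * conj(chi_5(C))):
  1*(1)*conj(3) + 6*(-1)*conj(-1) + 3*(1)*conj(-1) + 8*(1)*conj(0) + 6*(-1)*conj(1)
  = (3) + (6) + (-3) + (0) + (-6)
  = 0.
Dividing by |G| = 24 gives 0/24 = 0, matching the row-orthogonality relation <chi_2, chi_5> = [chi_2 = chi_5].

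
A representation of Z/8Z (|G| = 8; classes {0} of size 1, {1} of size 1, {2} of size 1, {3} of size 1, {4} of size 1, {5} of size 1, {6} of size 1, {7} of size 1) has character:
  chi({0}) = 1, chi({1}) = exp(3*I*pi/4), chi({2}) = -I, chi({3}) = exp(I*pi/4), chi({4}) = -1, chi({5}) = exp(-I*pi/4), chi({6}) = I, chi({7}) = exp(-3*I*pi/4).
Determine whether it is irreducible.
Irreducible: <chi, chi> = 1.

Argument: <chi, chi> = (1/|G|) sum_C |C| * |chi(C)|^2 = (1/8)[1*|1|^2 + 1*|exp(3*I*pi/4)|^2 + 1*|-I|^2 + 1*|exp(I*pi/4)|^2 + 1*|-1|^2 + 1*|exp(-I*pi/4)|^2 + 1*|I|^2 + 1*|exp(-3*I*pi/4)|^2]
  = (1/8)[(1) + (1) + (1) + (1) + (1) + (1) + (1) + (1)] = 8/8 = 1.
(Exp terms are combined using exp(i*s)*conj(exp(i*t)) = exp(i*(s-t)), and sums of them are collapsed using the identity that for every m > 1 the m distinct m-th roots of unity sum to 0, e.g. 1 + exp(2*I*pi/3) + exp(-2*I*pi/3) = 0.)
A character is irreducible iff <chi, chi> = 1, so this representation is irreducible.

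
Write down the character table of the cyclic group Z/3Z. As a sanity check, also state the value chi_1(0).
Character table of Z/3Z (irreps indexed chi_0,...,chi_2 with chi_k(m) = zeta_3^(k*m), zeta_3 = exp(2*pi*i/3)):
  irrep \ class  {0} (size 1)  {1} (size 1)    {2} (size 1)  
  chi_0          1             1               1             
  chi_1          1             exp(2*I*pi/3)   exp(-2*I*pi/3)
  chi_2          1             exp(-2*I*pi/3)  exp(2*I*pi/3) 

Spot check: chi_1(0) = zeta_3^(1*0) = zeta_3^0 = 1.

Explanation: Z/3Z is abelian, so all 3 irreducible complex representations are 1-dimensional. They are given by chi_k(m) = zeta_3^(k*m) for k = 0,...,2. Row orthogonality: sum_m chi_k(m) conj(chi_l(m)) = 3 * [k = l].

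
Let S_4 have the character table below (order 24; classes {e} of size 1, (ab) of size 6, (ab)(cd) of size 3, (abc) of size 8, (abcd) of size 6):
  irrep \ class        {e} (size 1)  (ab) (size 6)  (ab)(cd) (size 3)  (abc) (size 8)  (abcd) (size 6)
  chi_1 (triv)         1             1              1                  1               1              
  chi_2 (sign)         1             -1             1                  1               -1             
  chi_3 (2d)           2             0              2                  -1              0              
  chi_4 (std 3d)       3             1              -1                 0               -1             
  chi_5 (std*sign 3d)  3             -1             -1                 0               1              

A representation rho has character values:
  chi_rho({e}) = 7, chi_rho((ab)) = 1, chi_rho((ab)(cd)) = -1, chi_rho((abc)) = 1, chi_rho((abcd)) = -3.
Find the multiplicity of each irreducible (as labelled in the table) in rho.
Multiplicities: chi_1: 0, chi_2: 1, chi_3: 0, chi_4: 2, chi_5: 0.

Explanation: Use <chi_rho, chi> = (1/|G|) sum_C |C| * chi_rho(C) * conj(chi(C)) with |G| = 24 for each irreducible chi in the table:
  <chi_rho, chi_1> = (1/24)[1*(7)*conj(1) + 6*(1)*conj(1) + 3*(-1)*conj(1) + 8*(1)*conj(1) + 6*(-3)*conj(1)]
      = (1/24)[(7) + (6) + (-3) + (8) + (-18)] = 0/24 = 0
  <chi_rho, chi_2> = (1/24)[1*(7)*conj(1) + 6*(1)*conj(-1) + 3*(-1)*conj(1) + 8*(1)*conj(1) + 6*(-3)*conj(-1)]
      = (1/24)[(7) + (-6) + (-3) + (8) + (18)] = 24/24 = 1
  <chi_rho, chi_3> = (1/24)[1*(7)*conj(2) + 6*(1)*conj(0) + 3*(-1)*conj(2) + 8*(1)*conj(-1) + 6*(-3)*conj(0)]
      = (1/24)[(14) + (0) + (-6) + (-8) + (0)] = 0/24 = 0
  <chi_rho, chi_4> = (1/24)[1*(7)*conj(3) + 6*(1)*conj(1) + 3*(-1)*conj(-1) + 8*(1)*conj(0) + 6*(-3)*conj(-1)]
      = (1/24)[(21) + (6) + (3) + (0) + (18)] = 48/24 = 2
  <chi_rho, chi_5> = (1/24)[1*(7)*conj(3) + 6*(1)*conj(-1) + 3*(-1)*conj(-1) + 8*(1)*conj(0) + 6*(-3)*conj(1)]
      = (1/24)[(21) + (-6) + (3) + (0) + (-18)] = 0/24 = 0
Dimension check: dim(rho) = sum (mult * dim) = 0*1 + 1*1 + 0*2 + 2*3 + 0*3 = 7 = chi_rho(e) = 7.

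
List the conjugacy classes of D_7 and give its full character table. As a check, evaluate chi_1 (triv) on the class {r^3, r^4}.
Conjugacy classes: {e} of size 1, {r^1, r^6} of size 2, {r^2, r^5} of size 2, {r^3, r^4} of size 2, {s, sr, ..., sr^6} of size 7.
Character table:
  irrep \ class              {e} (size 1)  {r^1, r^6} (size 2)  {r^2, r^5} (size 2)  {r^3, r^4} (size 2)  {s, sr, ..., sr^6} (size 7)
  chi_1 (triv)               1             1                    1                    1                    1                          
  chi_2 (sign: r->1, s->-1)  1             1                    1                    1                    -1                         
  chi_3 (2d, j=1)            2             2*cos(2*pi/7)        -2*cos(3*pi/7)       -2*cos(pi/7)         0                          
  chi_4 (2d, j=2)            2             -2*cos(3*pi/7)       -2*cos(pi/7)         2*cos(2*pi/7)        0                          
  chi_5 (2d, j=3)            2             -2*cos(pi/7)         2*cos(2*pi/7)        -2*cos(3*pi/7)       0                          

Spot check: chi_1 (triv) on {r^3, r^4} = 1.

Reasoning: D_7 has order 2*7 = 14 with 5 conjugacy classes, hence 5 irreducibles. Sum of squared dims 1 + 1 + 4 + 4 + 4 = 14 = |G|. Linear characters come from the abelianisation; the 2-dimensional irreps have character r^k -> 2*cos(2*pi*j*k/7), reflections -> 0.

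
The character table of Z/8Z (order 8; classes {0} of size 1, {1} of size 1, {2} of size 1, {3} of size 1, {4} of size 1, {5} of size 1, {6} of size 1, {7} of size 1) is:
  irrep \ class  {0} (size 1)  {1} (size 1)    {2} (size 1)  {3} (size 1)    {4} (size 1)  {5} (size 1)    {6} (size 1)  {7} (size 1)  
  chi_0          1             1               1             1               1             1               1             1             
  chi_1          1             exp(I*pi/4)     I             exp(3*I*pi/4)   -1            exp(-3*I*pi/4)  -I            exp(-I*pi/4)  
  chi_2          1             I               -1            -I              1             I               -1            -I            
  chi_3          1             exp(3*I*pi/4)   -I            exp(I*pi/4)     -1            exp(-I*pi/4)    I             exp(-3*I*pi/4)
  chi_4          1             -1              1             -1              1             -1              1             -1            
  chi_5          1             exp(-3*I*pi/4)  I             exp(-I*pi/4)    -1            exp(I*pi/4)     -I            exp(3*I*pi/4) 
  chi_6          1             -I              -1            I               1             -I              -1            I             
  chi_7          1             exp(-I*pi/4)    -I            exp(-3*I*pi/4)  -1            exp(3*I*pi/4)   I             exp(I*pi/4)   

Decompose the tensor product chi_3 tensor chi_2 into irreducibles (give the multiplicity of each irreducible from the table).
chi_3 tensor chi_2 = chi_5 (all other irreducibles have multiplicity 0).

Proof sketch: The character of a tensor product is the pointwise product (chi_3 * chi_2)(C) = chi_3(C) * chi_2(C):
  {0}: (1)*(1), {1}: (exp(3*I*pi/4))*(I), {2}: (-I)*(-1), {3}: (exp(I*pi/4))*(-I), {4}: (-1)*(1), {5}: (exp(-I*pi/4))*(I), {6}: (I)*(-1), {7}: (exp(-3*I*pi/4))*(-I)
so (chi_3 * chi_2) takes values
  {0} -> 1, {1} -> exp(-3*I*pi/4), {2} -> I, {3} -> -exp(3*I*pi/4), {4} -> -1, {5} -> exp(I*pi/4), {6} -> -I, {7} -> -exp(-I*pi/4).
Now take the inner product of this character with each irreducible chi from the table, <chi_3*chi_2, chi> = (1/8) sum_C |C| (chi_3*chi_2)(C) conj(chi(C)):
  <chi_3*chi_2, chi_0> = (1/8)[1*(1)*conj(1) + 1*(exp(-3*I*pi/4))*conj(1) + 1*(I)*conj(1) + 1*(-exp(3*I*pi/4))*conj(1) + 1*(-1)*conj(1) + 1*(exp(I*pi/4))*conj(1) + 1*(-I)*conj(1) + 1*(-exp(-I*pi/4))*conj(1)]
      = (1/8)[(1) + (exp(-3*I*pi/4)) + (I) + (-exp(3*I*pi/4)) + (-1) + (exp(I*pi/4)) + (-I) + (-exp(-I*pi/4))] = 0/8 = 0
  <chi_3*chi_2, chi_1> = (1/8)[1*(1)*conj(1) + 1*(exp(-3*I*pi/4))*conj(exp(I*pi/4)) + 1*(I)*conj(I) + 1*(-exp(3*I*pi/4))*conj(exp(3*I*pi/4)) + 1*(-1)*conj(-1) + 1*(exp(I*pi/4))*conj(exp(-3*I*pi/4)) + 1*(-I)*conj(-I) + 1*(-exp(-I*pi/4))*conj(exp(-I*pi/4))]
      = (1/8)[(1) + (-1) + (1) + (-1) + (1) + (-1) + (1) + (-1)] = 0/8 = 0
  <chi_3*chi_2, chi_2> = (1/8)[1*(1)*conj(1) + 1*(exp(-3*I*pi/4))*conj(I) + 1*(I)*conj(-1) + 1*(-exp(3*I*pi/4))*conj(-I) + 1*(-1)*conj(1) + 1*(exp(I*pi/4))*conj(I) + 1*(-I)*conj(-1) + 1*(-exp(-I*pi/4))*conj(-I)]
      = (1/8)[(1) + (-exp(-I*pi/4)) + (-I) + (-exp(-3*I*pi/4)) + (-1) + (-exp(3*I*pi/4)) + (I) + (-exp(I*pi/4))] = 0/8 = 0
  <chi_3*chi_2, chi_3> = (1/8)[1*(1)*conj(1) + 1*(exp(-3*I*pi/4))*conj(exp(3*I*pi/4)) + 1*(I)*conj(-I) + 1*(-exp(3*I*pi/4))*conj(exp(I*pi/4)) + 1*(-1)*conj(-1) + 1*(exp(I*pi/4))*conj(exp(-I*pi/4)) + 1*(-I)*conj(I) + 1*(-exp(-I*pi/4))*conj(exp(-3*I*pi/4))]
      = (1/8)[(1) + (I) + (-1) + (-I) + (1) + (I) + (-1) + (-I)] = 0/8 = 0
  <chi_3*chi_2, chi_4> = (1/8)[1*(1)*conj(1) + 1*(exp(-3*I*pi/4))*conj(-1) + 1*(I)*conj(1) + 1*(-exp(3*I*pi/4))*conj(-1) + 1*(-1)*conj(1) + 1*(exp(I*pi/4))*conj(-1) + 1*(-I)*conj(1) + 1*(-exp(-I*pi/4))*conj(-1)]
      = (1/8)[(1) + (-exp(-3*I*pi/4)) + (I) + (exp(3*I*pi/4)) + (-1) + (-exp(I*pi/4)) + (-I) + (exp(-I*pi/4))] = 0/8 = 0
  <chi_3*chi_2, chi_5> = (1/8)[1*(1)*conj(1) + 1*(exp(-3*I*pi/4))*conj(exp(-3*I*pi/4)) + 1*(I)*conj(I) + 1*(-exp(3*I*pi/4))*conj(exp(-I*pi/4)) + 1*(-1)*conj(-1) + 1*(exp(I*pi/4))*conj(exp(I*pi/4)) + 1*(-I)*conj(-I) + 1*(-exp(-I*pi/4))*conj(exp(3*I*pi/4))]
      = (1/8)[(1) + (1) + (1) + (1) + (1) + (1) + (1) + (1)] = 8/8 = 1
  <chi_3*chi_2, chi_6> = (1/8)[1*(1)*conj(1) + 1*(exp(-3*I*pi/4))*conj(-I) + 1*(I)*conj(-1) + 1*(-exp(3*I*pi/4))*conj(I) + 1*(-1)*conj(1) + 1*(exp(I*pi/4))*conj(-I) + 1*(-I)*conj(-1) + 1*(-exp(-I*pi/4))*conj(I)]
      = (1/8)[(1) + (exp(-I*pi/4)) + (-I) + (exp(-3*I*pi/4)) + (-1) + (exp(3*I*pi/4)) + (I) + (exp(I*pi/4))] = 0/8 = 0
  <chi_3*chi_2, chi_7> = (1/8)[1*(1)*conj(1) + 1*(exp(-3*I*pi/4))*conj(exp(-I*pi/4)) + 1*(I)*conj(-I) + 1*(-exp(3*I*pi/4))*conj(exp(-3*I*pi/4)) + 1*(-1)*conj(-1) + 1*(exp(I*pi/4))*conj(exp(3*I*pi/4)) + 1*(-I)*conj(I) + 1*(-exp(-I*pi/4))*conj(exp(I*pi/4))]
      = (1/8)[(1) + (-I) + (-1) + (I) + (1) + (-I) + (-1) + (I)] = 0/8 = 0
(Exp terms are combined using exp(i*s)*conj(exp(i*t)) = exp(i*(s-t)), and sums of them are collapsed using the identity that for every m > 1 the m distinct m-th roots of unity sum to 0, e.g. 1 + exp(2*I*pi/3) + exp(-2*I*pi/3) = 0.)
Hence the multiplicities are chi_5: 1. Dimension check: dim(chi_3)*dim(chi_2) = 1*1 = 1 and sum (mult * dim) = 1*1 = 1.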